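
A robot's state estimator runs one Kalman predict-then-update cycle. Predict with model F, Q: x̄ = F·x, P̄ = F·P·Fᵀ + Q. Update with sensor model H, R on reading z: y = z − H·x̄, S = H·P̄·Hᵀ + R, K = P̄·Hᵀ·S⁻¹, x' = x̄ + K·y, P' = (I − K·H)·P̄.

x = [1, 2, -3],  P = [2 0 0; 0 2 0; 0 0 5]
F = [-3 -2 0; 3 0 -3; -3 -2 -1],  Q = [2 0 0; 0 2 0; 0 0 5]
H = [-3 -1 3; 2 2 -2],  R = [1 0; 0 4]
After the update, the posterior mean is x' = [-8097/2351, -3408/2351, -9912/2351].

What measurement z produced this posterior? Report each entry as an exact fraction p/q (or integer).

x̄ = F·x = [-7, 12, -4]
P̄ = F·P·Fᵀ + Q = [28 -18 26; -18 65 -3; 26 -3 36]
S = H·P̄·Hᵀ + R = [84 -82; -82 192]
K = P̄·Hᵀ·S⁻¹ = [-80/2351 -426/2351; 1090/2351 1690/2351; 1051/2351 261/4702]
x' − x̄ = [8360/2351, -31620/2351, -508/2351] = K·y
y = (KᵀK)⁻¹·Kᵀ·(x' − x̄) = [2, -20]
z = y + H·x̄ = [2, -20] + [-3, 18] = [-1, -2]

z = [-1, -2]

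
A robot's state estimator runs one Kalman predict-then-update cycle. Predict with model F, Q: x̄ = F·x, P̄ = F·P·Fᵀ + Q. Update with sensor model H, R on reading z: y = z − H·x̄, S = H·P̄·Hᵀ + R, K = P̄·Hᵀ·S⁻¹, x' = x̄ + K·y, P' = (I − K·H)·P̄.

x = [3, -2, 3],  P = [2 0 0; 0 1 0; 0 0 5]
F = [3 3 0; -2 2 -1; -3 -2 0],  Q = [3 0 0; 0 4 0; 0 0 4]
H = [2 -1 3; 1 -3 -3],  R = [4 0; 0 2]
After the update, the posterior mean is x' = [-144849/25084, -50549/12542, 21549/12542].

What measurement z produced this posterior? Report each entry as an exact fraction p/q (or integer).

x̄ = F·x = [3, -13, -5]
P̄ = F·P·Fᵀ + Q = [30 -6 -24; -6 21 8; -24 8 26]
S = H·P̄·Hᵀ + R = [67 -45; -45 779]
K = P̄·Hᵀ·S⁻¹ = [363/25084 3885/25084; -2799/12542 -1659/12542; 2867/12542 -1863/12542]
x' − x̄ = [-220101/25084, 112497/12542, 84259/12542] = K·y
y = (KᵀK)⁻¹·Kᵀ·(x' − x̄) = [-7, -56]
z = y + H·x̄ = [-7, -56] + [4, 57] = [-3, 1]

z = [-3, 1]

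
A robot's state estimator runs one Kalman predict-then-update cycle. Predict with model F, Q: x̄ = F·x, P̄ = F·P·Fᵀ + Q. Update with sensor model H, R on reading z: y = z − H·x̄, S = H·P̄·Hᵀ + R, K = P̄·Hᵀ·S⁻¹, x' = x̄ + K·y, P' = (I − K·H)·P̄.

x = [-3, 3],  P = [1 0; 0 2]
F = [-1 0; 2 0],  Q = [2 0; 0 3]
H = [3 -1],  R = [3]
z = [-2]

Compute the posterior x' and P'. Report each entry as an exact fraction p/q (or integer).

x̄ = F·x = [3, -6]
P̄ = F·P·Fᵀ + Q = [3 -2; -2 7]
y = z − H·x̄ = [-17]
S = H·P̄·Hᵀ + R = [49]
K = P̄·Hᵀ·S⁻¹ = [11/49; -13/49]
x' = x̄ + K·y = [-40/49, -73/49]
P' = (I − K·H)·P̄ = [26/49 45/49; 45/49 174/49]

x' = [-40/49, -73/49]
P' = [26/49 45/49; 45/49 174/49]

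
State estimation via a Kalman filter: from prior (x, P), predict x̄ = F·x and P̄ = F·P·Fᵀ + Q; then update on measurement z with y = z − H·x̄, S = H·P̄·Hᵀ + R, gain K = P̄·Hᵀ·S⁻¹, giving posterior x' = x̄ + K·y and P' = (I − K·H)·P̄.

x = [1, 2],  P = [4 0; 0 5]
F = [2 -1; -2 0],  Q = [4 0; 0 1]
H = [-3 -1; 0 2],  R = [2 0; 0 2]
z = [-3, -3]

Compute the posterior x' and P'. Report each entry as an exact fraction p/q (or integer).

x' = [2413/1629, -2558/1629]
P' = [895/3258 -539/3258; -539/3258 1555/3258]

x̄ = F·x = [0, -2]
P̄ = F·P·Fᵀ + Q = [25 -16; -16 17]
y = z − H·x̄ = [-5, 1]
S = H·P̄·Hᵀ + R = [148 62; 62 70]
K = P̄·Hᵀ·S⁻¹ = [-1073/3258 -539/3258; 31/3258 1555/3258]
x' = x̄ + K·y = [2413/1629, -2558/1629]
P' = (I − K·H)·P̄ = [895/3258 -539/3258; -539/3258 1555/3258]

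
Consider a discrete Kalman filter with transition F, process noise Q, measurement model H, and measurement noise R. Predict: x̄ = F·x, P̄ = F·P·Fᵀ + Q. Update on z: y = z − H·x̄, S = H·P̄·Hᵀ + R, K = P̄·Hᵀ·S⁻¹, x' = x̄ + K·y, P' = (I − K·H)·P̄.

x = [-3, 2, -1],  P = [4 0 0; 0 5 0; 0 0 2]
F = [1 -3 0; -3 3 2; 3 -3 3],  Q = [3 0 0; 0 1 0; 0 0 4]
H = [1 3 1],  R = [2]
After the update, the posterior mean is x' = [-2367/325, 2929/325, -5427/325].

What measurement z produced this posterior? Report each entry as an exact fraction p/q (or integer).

z = [3]

x̄ = F·x = [-9, 13, -18]
P̄ = F·P·Fᵀ + Q = [52 -57 57; -57 90 -69; 57 -69 103]
S = H·P̄·Hᵀ + R = [325]
K = P̄·Hᵀ·S⁻¹ = [-62/325; 144/325; -47/325]
x' − x̄ = [558/325, -1296/325, 423/325] = K·y
y = (KᵀK)⁻¹·Kᵀ·(x' − x̄) = [-9]
z = y + H·x̄ = [-9] + [12] = [3]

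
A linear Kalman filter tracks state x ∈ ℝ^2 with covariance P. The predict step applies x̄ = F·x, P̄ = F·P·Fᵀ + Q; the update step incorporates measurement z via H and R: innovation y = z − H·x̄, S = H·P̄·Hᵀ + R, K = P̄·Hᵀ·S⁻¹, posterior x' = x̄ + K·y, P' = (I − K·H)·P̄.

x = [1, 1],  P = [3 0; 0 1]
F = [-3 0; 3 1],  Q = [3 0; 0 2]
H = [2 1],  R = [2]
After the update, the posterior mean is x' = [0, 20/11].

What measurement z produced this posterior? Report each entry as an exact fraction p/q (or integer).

x̄ = F·x = [-3, 4]
P̄ = F·P·Fᵀ + Q = [30 -27; -27 30]
S = H·P̄·Hᵀ + R = [44]
K = P̄·Hᵀ·S⁻¹ = [3/4; -6/11]
x' − x̄ = [3, -24/11] = K·y
y = (KᵀK)⁻¹·Kᵀ·(x' − x̄) = [4]
z = y + H·x̄ = [4] + [-2] = [2]

z = [2]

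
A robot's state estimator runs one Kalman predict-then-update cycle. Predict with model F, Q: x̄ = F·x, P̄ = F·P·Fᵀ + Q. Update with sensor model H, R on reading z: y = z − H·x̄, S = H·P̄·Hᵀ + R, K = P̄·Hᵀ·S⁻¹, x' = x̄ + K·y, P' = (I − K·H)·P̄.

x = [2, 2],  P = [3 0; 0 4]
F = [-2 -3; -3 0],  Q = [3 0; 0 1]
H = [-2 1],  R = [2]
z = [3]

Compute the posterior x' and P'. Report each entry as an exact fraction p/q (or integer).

x̄ = F·x = [-10, -6]
P̄ = F·P·Fᵀ + Q = [51 18; 18 28]
y = z − H·x̄ = [-11]
S = H·P̄·Hᵀ + R = [162]
K = P̄·Hᵀ·S⁻¹ = [-14/27; -4/81]
x' = x̄ + K·y = [-116/27, -442/81]
P' = (I − K·H)·P̄ = [67/9 374/27; 374/27 2236/81]

x' = [-116/27, -442/81]
P' = [67/9 374/27; 374/27 2236/81]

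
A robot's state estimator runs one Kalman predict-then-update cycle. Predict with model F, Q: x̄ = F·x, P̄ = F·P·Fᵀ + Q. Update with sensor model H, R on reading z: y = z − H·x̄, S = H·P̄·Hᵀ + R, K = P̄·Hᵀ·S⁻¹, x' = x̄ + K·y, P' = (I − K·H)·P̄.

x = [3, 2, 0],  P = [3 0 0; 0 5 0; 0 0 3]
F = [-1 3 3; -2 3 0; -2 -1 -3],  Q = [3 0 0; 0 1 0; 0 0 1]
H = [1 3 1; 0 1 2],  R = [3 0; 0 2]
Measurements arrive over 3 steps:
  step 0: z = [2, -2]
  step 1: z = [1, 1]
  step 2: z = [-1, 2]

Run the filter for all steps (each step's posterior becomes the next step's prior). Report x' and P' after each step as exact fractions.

step 0: x' = [-4061/8206, 1610/1119, -14695/8206], P' = [18120/4103 -448/373 1515/8206; -448/373 302/373 -162/373; 1515/8206 -162/373 2979/4103]
step 1: x' = [-404515157/246241656, 86454523/123120828, 80871437/246241656], P' = [261855839/82080552 -28542565/41040276 -4350743/82080552; -28542565/41040276 3777881/6840046 -10935827/41040276; -4350743/82080552 -10935827/41040276 47696855/82080552]
step 2: x' = [-10128040048/11798235063, -37553095774/342148816827, 264984726362/342148816827], P' = [85230772658/27529215147 -18380799464/27529215147 -1473995792/27529215147; -18380799464/27529215147 434177449438/798347239263 -212679277616/798347239263; -1473995792/27529215147 -212679277616/798347239263 463996584145/798347239263]

step 0: x̄ = F·x = [3, 0, -8]
step 0: P̄ = F·P·Fᵀ + Q = [78 51 -36; 51 58 -3; -36 -3 45]
step 0: y = z − H·x̄ = [7, 14]
step 0: S = H·P̄·Hᵀ + R = [864 222; 222 228]
step 0: K = P̄·Hᵀ·S⁻¹ = [2729/8206 -3413/8206; 296/1119 -11/373; -1073/8206 2088/4103]
step 0: x' = x̄ + K·y = [-4061/8206, 1610/1119, -14695/8206]
step 0: P' = (I − K·H)·P̄ = [18120/4103 -448/373 1515/8206; -448/373 302/373 -162/373; 1515/8206 -162/373 2979/4103]
step 1: x̄ = F·x = [-2302/4103, 21771/4103, 121201/24618]
step 1: P̄ = F·P·Fᵀ + Q = [80085/4103 89907/4103 86429/8206; 89907/4103 165617/4103 102809/4103; 86429/8206 102809/4103 85402/4103]
step 1: y = z − H·x̄ = [-474649/24618, -174205/12309]
step 1: S = H·P̄·Hᵀ + R = [2911074/4103 1563654/4103; 1563654/4103 926667/4103]
step 1: K = P̄·Hᵀ·S⁻¹ = [14374951/41040276 -2741109/6840046; 1584637/6840046 99454/10260069; -3711475/41040276 3063419/6840046]
step 1: x' = x̄ + K·y = [-404515157/246241656, 86454523/123120828, 80871437/246241656]
step 1: P' = (I − K·H)·P̄ = [261855839/82080552 -28542565/41040276 -4350743/82080552; -28542565/41040276 3777881/6840046 -10935827/41040276; -4350743/82080552 -10935827/41040276 47696855/82080552]
step 2: x̄ = F·x = [582928303/123120828, 331939363/61560414, 393506957/246241656]
step 2: P̄ = F·P·Fᵀ + Q = [330076451/20520138 159343571/10260069 259686997/41040276; 159343571/10260069 277817077/10260069 327625147/20520138; 259686997/41040276 327625147/20520138 397443605/27360184]
step 2: y = z − H·x̄ = [-5788877575/246241656, -811144027/123120828]
step 2: S = H·P̄·Hᵀ + R = [13103983581/27360184 3423212025/13680092; 3423212025/13680092 1033168611/6840046]
step 2: K = P̄·Hᵀ·S⁻¹ = [3179375386/9176405049 -394977612/1019600561; 61867765138/266115746421 489938567/88705248807; -24087458519/266115746421 13246553531/29568416269]
step 2: x' = x̄ + K·y = [-10128040048/11798235063, -37553095774/342148816827, 264984726362/342148816827]
step 2: P' = (I − K·H)·P̄ = [85230772658/27529215147 -18380799464/27529215147 -1473995792/27529215147; -18380799464/27529215147 434177449438/798347239263 -212679277616/798347239263; -1473995792/27529215147 -212679277616/798347239263 463996584145/798347239263]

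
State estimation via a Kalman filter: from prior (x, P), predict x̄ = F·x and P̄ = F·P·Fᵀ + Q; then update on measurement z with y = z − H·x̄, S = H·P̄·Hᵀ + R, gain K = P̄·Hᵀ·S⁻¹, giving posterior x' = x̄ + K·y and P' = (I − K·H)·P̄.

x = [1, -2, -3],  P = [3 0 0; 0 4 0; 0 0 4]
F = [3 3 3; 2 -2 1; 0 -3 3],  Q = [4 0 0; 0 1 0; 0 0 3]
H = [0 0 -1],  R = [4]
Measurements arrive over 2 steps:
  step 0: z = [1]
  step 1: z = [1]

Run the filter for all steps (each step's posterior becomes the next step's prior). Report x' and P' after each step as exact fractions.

step 0: x̄ = F·x = [-12, 3, -3]
step 0: P̄ = F·P·Fᵀ + Q = [103 6 0; 6 33 36; 0 36 75]
step 0: y = z − H·x̄ = [-2]
step 0: S = H·P̄·Hᵀ + R = [79]
step 0: K = P̄·Hᵀ·S⁻¹ = [0; -36/79; -75/79]
step 0: x' = x̄ + K·y = [-12, 309/79, -87/79]
step 0: P' = (I − K·H)·P̄ = [103 6 0; 6 1311/79 144/79; 0 144/79 300/79]
step 1: x̄ = F·x = [-2178/79, -2601/79, -1188/79]
step 1: P̄ = F·P·Fᵀ + Q = [99172/79 41424/79 -13365/79; 41424/79 33803/79 4626/79; -13365/79 4626/79 12144/79]
step 1: y = z − H·x̄ = [-1109/79]
step 1: S = H·P̄·Hᵀ + R = [12460/79]
step 1: K = P̄·Hᵀ·S⁻¹ = [2673/2492; -2313/6230; -3036/3115]
step 1: x' = x̄ + K·y = [-106227/2492, -172647/6230, -4224/3115]
step 1: P' = (I − K·H)·P̄ = [2676101/2492 731607/1246 -2673/623; 731607/1246 1265144/3115 4626/3115; -2673/623 4626/3115 12144/3115]

step 0: x' = [-12, 309/79, -87/79], P' = [103 6 0; 6 1311/79 144/79; 0 144/79 300/79]
step 1: x' = [-106227/2492, -172647/6230, -4224/3115], P' = [2676101/2492 731607/1246 -2673/623; 731607/1246 1265144/3115 4626/3115; -2673/623 4626/3115 12144/3115]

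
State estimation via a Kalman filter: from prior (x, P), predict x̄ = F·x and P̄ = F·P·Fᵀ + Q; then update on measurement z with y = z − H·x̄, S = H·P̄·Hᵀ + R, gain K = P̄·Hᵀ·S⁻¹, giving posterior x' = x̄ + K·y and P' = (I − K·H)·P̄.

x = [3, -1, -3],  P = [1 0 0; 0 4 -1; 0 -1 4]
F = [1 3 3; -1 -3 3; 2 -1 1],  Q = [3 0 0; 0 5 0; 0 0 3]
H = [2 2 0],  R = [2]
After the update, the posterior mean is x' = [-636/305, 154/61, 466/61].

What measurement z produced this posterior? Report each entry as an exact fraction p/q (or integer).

x̄ = F·x = [-9, -9, 4]
P̄ = F·P·Fᵀ + Q = [58 -1 2; -1 96 28; 2 28 17]
S = H·P̄·Hᵀ + R = [610]
K = P̄·Hᵀ·S⁻¹ = [57/305; 19/61; 6/61]
x' − x̄ = [2109/305, 703/61, 222/61] = K·y
y = (KᵀK)⁻¹·Kᵀ·(x' − x̄) = [37]
z = y + H·x̄ = [37] + [-36] = [1]

z = [1]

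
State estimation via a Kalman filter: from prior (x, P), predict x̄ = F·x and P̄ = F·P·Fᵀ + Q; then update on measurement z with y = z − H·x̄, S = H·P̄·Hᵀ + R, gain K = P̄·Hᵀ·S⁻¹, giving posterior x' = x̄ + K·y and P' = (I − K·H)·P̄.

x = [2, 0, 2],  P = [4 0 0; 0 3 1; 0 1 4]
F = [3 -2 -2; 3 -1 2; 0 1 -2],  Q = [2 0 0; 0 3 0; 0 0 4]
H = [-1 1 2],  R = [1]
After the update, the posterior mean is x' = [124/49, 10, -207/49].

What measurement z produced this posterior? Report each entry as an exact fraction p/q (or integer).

x̄ = F·x = [2, 10, -4]
P̄ = F·P·Fᵀ + Q = [74 24 12; 24 54 -15; 12 -15 19]
S = H·P̄·Hᵀ + R = [49]
K = P̄·Hᵀ·S⁻¹ = [-26/49; 0; 11/49]
x' − x̄ = [26/49, 0, -11/49] = K·y
y = (KᵀK)⁻¹·Kᵀ·(x' − x̄) = [-1]
z = y + H·x̄ = [-1] + [0] = [-1]

z = [-1]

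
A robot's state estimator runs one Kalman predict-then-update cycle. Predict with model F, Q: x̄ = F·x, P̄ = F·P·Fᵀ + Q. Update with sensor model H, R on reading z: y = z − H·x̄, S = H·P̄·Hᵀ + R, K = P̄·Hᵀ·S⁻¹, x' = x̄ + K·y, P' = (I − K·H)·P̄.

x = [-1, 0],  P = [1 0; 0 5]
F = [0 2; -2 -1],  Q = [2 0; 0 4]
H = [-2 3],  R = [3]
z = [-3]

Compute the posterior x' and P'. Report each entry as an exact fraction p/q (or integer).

x̄ = F·x = [0, 2]
P̄ = F·P·Fᵀ + Q = [22 -10; -10 13]
y = z − H·x̄ = [-9]
S = H·P̄·Hᵀ + R = [328]
K = P̄·Hᵀ·S⁻¹ = [-37/164; 59/328]
x' = x̄ + K·y = [333/164, 125/328]
P' = (I − K·H)·P̄ = [435/82 543/164; 543/164 783/328]

x' = [333/164, 125/328]
P' = [435/82 543/164; 543/164 783/328]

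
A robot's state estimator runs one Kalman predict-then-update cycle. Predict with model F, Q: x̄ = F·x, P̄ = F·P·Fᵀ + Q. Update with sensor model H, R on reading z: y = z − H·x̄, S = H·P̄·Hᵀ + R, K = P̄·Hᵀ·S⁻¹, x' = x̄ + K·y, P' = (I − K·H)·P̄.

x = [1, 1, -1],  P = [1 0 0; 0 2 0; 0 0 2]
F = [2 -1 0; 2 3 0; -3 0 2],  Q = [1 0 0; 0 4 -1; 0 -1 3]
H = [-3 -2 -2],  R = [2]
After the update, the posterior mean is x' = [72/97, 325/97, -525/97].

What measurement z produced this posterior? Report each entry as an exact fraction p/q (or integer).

z = [2]

x̄ = F·x = [1, 5, -5]
P̄ = F·P·Fᵀ + Q = [7 -2 -6; -2 26 -7; -6 -7 20]
S = H·P̄·Hᵀ + R = [97]
K = P̄·Hᵀ·S⁻¹ = [-5/97; -32/97; -8/97]
x' − x̄ = [-25/97, -160/97, -40/97] = K·y
y = (KᵀK)⁻¹·Kᵀ·(x' − x̄) = [5]
z = y + H·x̄ = [5] + [-3] = [2]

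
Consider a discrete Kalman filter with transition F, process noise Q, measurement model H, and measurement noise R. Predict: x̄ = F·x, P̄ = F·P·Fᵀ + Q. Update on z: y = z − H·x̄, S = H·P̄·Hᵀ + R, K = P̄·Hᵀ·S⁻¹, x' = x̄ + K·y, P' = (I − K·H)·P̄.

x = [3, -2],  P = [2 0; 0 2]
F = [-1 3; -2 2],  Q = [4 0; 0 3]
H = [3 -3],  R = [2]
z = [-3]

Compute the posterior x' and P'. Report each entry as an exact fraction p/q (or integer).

x' = [-1053/101, -956/101]
P' = [1848/101 1832/101; 1832/101 1838/101]

x̄ = F·x = [-9, -10]
P̄ = F·P·Fᵀ + Q = [24 16; 16 19]
y = z − H·x̄ = [-6]
S = H·P̄·Hᵀ + R = [101]
K = P̄·Hᵀ·S⁻¹ = [24/101; -9/101]
x' = x̄ + K·y = [-1053/101, -956/101]
P' = (I − K·H)·P̄ = [1848/101 1832/101; 1832/101 1838/101]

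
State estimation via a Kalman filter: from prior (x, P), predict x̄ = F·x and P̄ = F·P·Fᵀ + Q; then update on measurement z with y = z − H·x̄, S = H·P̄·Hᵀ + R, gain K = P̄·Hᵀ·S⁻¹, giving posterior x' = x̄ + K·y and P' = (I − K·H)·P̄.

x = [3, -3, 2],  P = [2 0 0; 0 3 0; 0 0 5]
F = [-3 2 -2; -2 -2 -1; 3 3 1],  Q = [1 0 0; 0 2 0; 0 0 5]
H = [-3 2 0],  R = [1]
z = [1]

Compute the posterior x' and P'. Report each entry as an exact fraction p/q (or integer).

x' = [-57/16, -67/14, 93/14]
P' = [737/64 137/8 -175/8; 137/8 180/7 -230/7; -175/8 -230/7 360/7]

x̄ = F·x = [-19, -2, 2]
P̄ = F·P·Fᵀ + Q = [51 10 -10; 10 27 -35; -10 -35 55]
y = z − H·x̄ = [-52]
S = H·P̄·Hᵀ + R = [448]
K = P̄·Hᵀ·S⁻¹ = [-19/64; 3/56; -5/56]
x' = x̄ + K·y = [-57/16, -67/14, 93/14]
P' = (I − K·H)·P̄ = [737/64 137/8 -175/8; 137/8 180/7 -230/7; -175/8 -230/7 360/7]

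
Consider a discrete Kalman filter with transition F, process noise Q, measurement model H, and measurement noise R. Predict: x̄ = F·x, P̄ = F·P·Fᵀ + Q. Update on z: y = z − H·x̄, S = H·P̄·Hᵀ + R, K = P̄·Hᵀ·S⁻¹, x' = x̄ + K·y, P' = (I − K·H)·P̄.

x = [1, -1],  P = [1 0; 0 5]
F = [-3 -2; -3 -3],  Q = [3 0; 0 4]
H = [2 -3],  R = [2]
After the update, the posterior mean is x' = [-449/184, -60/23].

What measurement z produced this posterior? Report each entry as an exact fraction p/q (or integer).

z = [3]

x̄ = F·x = [-1, 0]
P̄ = F·P·Fᵀ + Q = [32 39; 39 58]
S = H·P̄·Hᵀ + R = [184]
K = P̄·Hᵀ·S⁻¹ = [-53/184; -12/23]
x' − x̄ = [-265/184, -60/23] = K·y
y = (KᵀK)⁻¹·Kᵀ·(x' − x̄) = [5]
z = y + H·x̄ = [5] + [-2] = [3]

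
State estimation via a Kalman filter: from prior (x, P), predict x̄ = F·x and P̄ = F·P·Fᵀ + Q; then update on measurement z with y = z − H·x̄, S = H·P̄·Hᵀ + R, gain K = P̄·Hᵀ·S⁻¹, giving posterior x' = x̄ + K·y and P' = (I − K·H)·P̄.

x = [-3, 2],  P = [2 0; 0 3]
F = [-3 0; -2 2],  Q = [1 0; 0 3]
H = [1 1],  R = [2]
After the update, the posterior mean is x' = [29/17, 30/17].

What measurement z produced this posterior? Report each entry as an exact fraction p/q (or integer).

z = [3]

x̄ = F·x = [9, 10]
P̄ = F·P·Fᵀ + Q = [19 12; 12 23]
S = H·P̄·Hᵀ + R = [68]
K = P̄·Hᵀ·S⁻¹ = [31/68; 35/68]
x' − x̄ = [-124/17, -140/17] = K·y
y = (KᵀK)⁻¹·Kᵀ·(x' − x̄) = [-16]
z = y + H·x̄ = [-16] + [19] = [3]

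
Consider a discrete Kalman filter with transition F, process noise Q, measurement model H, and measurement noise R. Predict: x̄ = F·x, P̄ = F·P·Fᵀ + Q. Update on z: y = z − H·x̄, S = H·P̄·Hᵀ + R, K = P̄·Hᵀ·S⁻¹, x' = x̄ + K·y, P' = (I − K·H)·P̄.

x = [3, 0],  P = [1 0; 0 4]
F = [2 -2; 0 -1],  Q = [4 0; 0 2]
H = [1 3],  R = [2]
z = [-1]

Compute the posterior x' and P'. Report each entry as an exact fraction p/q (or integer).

x' = [27/8, -91/64]
P' = [6 -7/4; -7/4 23/32]

x̄ = F·x = [6, 0]
P̄ = F·P·Fᵀ + Q = [24 8; 8 6]
y = z − H·x̄ = [-7]
S = H·P̄·Hᵀ + R = [128]
K = P̄·Hᵀ·S⁻¹ = [3/8; 13/64]
x' = x̄ + K·y = [27/8, -91/64]
P' = (I − K·H)·P̄ = [6 -7/4; -7/4 23/32]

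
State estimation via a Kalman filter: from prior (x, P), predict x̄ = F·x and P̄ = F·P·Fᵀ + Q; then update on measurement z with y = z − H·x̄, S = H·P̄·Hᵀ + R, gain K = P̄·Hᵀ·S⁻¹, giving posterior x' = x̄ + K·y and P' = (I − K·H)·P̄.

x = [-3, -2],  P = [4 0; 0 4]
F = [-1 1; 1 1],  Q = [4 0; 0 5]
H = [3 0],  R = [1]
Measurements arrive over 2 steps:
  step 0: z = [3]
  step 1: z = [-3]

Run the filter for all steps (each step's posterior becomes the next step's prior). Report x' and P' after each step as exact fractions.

step 0: x̄ = F·x = [1, -5]
step 0: P̄ = F·P·Fᵀ + Q = [12 0; 0 13]
step 0: y = z − H·x̄ = [0]
step 0: S = H·P̄·Hᵀ + R = [109]
step 0: K = P̄·Hᵀ·S⁻¹ = [36/109; 0]
step 0: x' = x̄ + K·y = [1, -5]
step 0: P' = (I − K·H)·P̄ = [12/109 0; 0 13]
step 1: x̄ = F·x = [-6, -4]
step 1: P̄ = F·P·Fᵀ + Q = [1865/109 1405/109; 1405/109 1974/109]
step 1: y = z − H·x̄ = [15]
step 1: S = H·P̄·Hᵀ + R = [16894/109]
step 1: K = P̄·Hᵀ·S⁻¹ = [5595/16894; 4215/16894]
step 1: x' = x̄ + K·y = [-17439/16894, -4351/16894]
step 1: P' = (I − K·H)·P̄ = [1865/16894 1405/16894; 1405/16894 142959/16894]

step 0: x' = [1, -5], P' = [12/109 0; 0 13]
step 1: x' = [-17439/16894, -4351/16894], P' = [1865/16894 1405/16894; 1405/16894 142959/16894]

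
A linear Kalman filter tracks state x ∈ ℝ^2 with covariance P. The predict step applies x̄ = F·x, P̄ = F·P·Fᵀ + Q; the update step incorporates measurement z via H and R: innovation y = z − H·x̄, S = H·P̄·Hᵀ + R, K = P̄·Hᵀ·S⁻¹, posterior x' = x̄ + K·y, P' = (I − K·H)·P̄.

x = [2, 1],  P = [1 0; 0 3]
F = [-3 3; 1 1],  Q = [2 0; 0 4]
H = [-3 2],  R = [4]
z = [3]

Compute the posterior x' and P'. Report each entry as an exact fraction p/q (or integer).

x̄ = F·x = [-3, 3]
P̄ = F·P·Fᵀ + Q = [38 6; 6 8]
y = z − H·x̄ = [-12]
S = H·P̄·Hᵀ + R = [306]
K = P̄·Hᵀ·S⁻¹ = [-1/3; -1/153]
x' = x̄ + K·y = [1, 157/51]
P' = (I − K·H)·P̄ = [4 16/3; 16/3 1222/153]

x' = [1, 157/51]
P' = [4 16/3; 16/3 1222/153]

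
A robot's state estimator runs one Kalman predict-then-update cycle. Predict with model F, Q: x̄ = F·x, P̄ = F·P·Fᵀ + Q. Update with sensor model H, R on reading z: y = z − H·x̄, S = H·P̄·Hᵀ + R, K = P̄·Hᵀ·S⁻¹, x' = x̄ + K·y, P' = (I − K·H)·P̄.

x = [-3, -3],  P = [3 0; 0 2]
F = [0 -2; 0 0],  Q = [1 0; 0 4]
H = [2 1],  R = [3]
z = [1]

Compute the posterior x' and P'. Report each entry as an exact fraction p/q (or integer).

x' = [60/43, -44/43]
P' = [63/43 -72/43; -72/43 156/43]

x̄ = F·x = [6, 0]
P̄ = F·P·Fᵀ + Q = [9 0; 0 4]
y = z − H·x̄ = [-11]
S = H·P̄·Hᵀ + R = [43]
K = P̄·Hᵀ·S⁻¹ = [18/43; 4/43]
x' = x̄ + K·y = [60/43, -44/43]
P' = (I − K·H)·P̄ = [63/43 -72/43; -72/43 156/43]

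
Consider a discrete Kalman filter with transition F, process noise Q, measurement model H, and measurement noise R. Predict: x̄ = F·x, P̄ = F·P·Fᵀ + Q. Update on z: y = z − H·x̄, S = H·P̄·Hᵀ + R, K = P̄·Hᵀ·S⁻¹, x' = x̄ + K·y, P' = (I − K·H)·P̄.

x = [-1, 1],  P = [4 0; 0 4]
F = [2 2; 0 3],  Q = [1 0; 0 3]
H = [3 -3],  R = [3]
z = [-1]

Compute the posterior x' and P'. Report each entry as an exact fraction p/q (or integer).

x' = [72/73, 99/73]
P' = [2166/73 2157/73; 2157/73 2172/73]

x̄ = F·x = [0, 3]
P̄ = F·P·Fᵀ + Q = [33 24; 24 39]
y = z − H·x̄ = [8]
S = H·P̄·Hᵀ + R = [219]
K = P̄·Hᵀ·S⁻¹ = [9/73; -15/73]
x' = x̄ + K·y = [72/73, 99/73]
P' = (I − K·H)·P̄ = [2166/73 2157/73; 2157/73 2172/73]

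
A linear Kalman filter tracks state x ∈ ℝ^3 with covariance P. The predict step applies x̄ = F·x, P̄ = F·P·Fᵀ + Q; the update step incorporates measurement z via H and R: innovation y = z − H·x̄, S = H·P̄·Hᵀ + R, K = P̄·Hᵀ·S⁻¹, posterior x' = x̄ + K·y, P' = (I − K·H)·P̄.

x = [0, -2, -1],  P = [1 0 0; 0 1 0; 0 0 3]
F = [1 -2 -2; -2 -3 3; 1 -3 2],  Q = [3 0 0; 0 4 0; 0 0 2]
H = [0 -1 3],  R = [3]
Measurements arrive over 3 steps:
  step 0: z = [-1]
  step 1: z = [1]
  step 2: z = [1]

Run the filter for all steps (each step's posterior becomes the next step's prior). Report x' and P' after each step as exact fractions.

step 0: x̄ = F·x = [6, 3, 4]
step 0: P̄ = F·P·Fᵀ + Q = [20 -14 -5; -14 44 25; -5 25 24]
step 0: y = z − H·x̄ = [-10]
step 0: S = H·P̄·Hᵀ + R = [113]
step 0: K = P̄·Hᵀ·S⁻¹ = [-1/113; 31/113; 47/113]
step 0: x' = x̄ + K·y = [688/113, 29/113, -18/113]
step 0: P' = (I − K·H)·P̄ = [2259/113 -1551/113 -518/113; -1551/113 4011/113 1368/113; -518/113 1368/113 503/113]
step 1: x̄ = F·x = [666/113, -1517/113, 5]
step 1: P̄ = F·P·Fᵀ + Q = [39874/113 11353/113 308; 11353/113 13094/113 88; 308 88 278]
step 1: y = z − H·x̄ = [-3099/113]
step 1: S = H·P̄·Hᵀ + R = [236495/113]
step 1: K = P̄·Hᵀ·S⁻¹ = [93059/236495; 16738/236495; 84298/236495]
step 1: x' = x̄ + K·y = [-1158267/236495, -3633929/236495, -1129379/236495]
step 1: P' = (I − K·H)·P̄ = [6814373/236495 9976161/236495 3418446/236495; 9976161/236495 24924822/236495 8325012/236495; 3418446/236495 8325012/236495 2859302/236495]
step 2: x̄ = F·x = [8368349/236495, 1404312/33785, 7484762/236495]
step 2: P̄ = F·P·Fᵀ + Q = [131682022/236495 21809951/33785 111695316/236495; 21809951/33785 29586136/33785 18497903/33785; 111695316/236495 18497903/33785 96964643/236495]
step 2: y = z − H·x̄ = [-12387607/236495]
step 2: S = H·P̄·Hᵀ + R = [303582298/236495]
step 2: K = P̄·Hᵀ·S⁻¹ = [182416291/303582298; 181353011/303582298; 80704304/151791149]
step 2: x' = x̄ + K·y = [1187261027/303582298, 3119474069/303582298, 576703198/151791149]
step 2: P' = (I − K·H)·P̄ = [28333062525/303582298 56094469983/303582298 9440286476/151791149; 56094469983/303582298 126784394985/303582298 21221409003/151791149; 9440286476/151791149 21221409003/151791149 7154507305/151791149]

step 0: x' = [688/113, 29/113, -18/113], P' = [2259/113 -1551/113 -518/113; -1551/113 4011/113 1368/113; -518/113 1368/113 503/113]
step 1: x' = [-1158267/236495, -3633929/236495, -1129379/236495], P' = [6814373/236495 9976161/236495 3418446/236495; 9976161/236495 24924822/236495 8325012/236495; 3418446/236495 8325012/236495 2859302/236495]
step 2: x' = [1187261027/303582298, 3119474069/303582298, 576703198/151791149], P' = [28333062525/303582298 56094469983/303582298 9440286476/151791149; 56094469983/303582298 126784394985/303582298 21221409003/151791149; 9440286476/151791149 21221409003/151791149 7154507305/151791149]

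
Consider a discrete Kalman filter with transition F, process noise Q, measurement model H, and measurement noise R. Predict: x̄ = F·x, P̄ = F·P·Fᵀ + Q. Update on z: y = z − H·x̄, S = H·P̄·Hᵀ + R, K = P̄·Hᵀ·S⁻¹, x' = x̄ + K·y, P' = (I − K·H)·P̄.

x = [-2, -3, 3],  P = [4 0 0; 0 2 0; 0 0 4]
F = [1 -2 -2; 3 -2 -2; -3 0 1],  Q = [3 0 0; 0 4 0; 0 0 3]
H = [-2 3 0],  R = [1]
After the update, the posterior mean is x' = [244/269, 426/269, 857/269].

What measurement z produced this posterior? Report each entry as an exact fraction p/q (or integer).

x̄ = F·x = [-2, -6, 9]
P̄ = F·P·Fᵀ + Q = [31 36 -20; 36 64 -44; -20 -44 43]
S = H·P̄·Hᵀ + R = [269]
K = P̄·Hᵀ·S⁻¹ = [46/269; 120/269; -92/269]
x' − x̄ = [782/269, 2040/269, -1564/269] = K·y
y = (KᵀK)⁻¹·Kᵀ·(x' − x̄) = [17]
z = y + H·x̄ = [17] + [-14] = [3]

z = [3]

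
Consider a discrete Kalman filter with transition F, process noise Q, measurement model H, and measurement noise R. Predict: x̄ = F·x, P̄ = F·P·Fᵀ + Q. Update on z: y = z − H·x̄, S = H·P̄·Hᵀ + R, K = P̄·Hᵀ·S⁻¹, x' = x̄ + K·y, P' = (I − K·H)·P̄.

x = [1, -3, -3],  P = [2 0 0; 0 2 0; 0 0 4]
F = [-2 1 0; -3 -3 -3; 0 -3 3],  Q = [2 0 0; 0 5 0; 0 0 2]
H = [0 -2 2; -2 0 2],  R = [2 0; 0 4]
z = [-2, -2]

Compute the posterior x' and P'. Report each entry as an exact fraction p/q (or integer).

x' = [-22979/12667, -16887/12667, -31204/12667]
P' = [93144/12667 88530/12667 89106/12667; 88530/12667 102365/12667 96734/12667; 89106/12667 96734/12667 97396/12667]

x̄ = F·x = [-5, 15, 0]
P̄ = F·P·Fᵀ + Q = [12 6 -6; 6 77 -18; -6 -18 56]
y = z − H·x̄ = [28, -12]
S = H·P̄·Hᵀ + R = [678 344; 344 324]
K = P̄·Hᵀ·S⁻¹ = [576/12667 -2019/12667; -5631/12667 4102/12667; 662/12667 4145/12667]
x' = x̄ + K·y = [-22979/12667, -16887/12667, -31204/12667]
P' = (I − K·H)·P̄ = [93144/12667 88530/12667 89106/12667; 88530/12667 102365/12667 96734/12667; 89106/12667 96734/12667 97396/12667]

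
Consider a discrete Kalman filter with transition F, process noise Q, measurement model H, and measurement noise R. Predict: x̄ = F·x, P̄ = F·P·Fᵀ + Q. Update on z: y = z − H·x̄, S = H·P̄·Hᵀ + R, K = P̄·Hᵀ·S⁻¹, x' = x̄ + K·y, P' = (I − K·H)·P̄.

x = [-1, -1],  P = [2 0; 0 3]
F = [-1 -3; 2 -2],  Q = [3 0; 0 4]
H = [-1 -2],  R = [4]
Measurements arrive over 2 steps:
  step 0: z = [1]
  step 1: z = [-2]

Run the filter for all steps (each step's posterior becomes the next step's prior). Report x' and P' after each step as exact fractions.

step 0: x' = [113/47, -155/94], P' = [604/47 -272/47; -272/47 167/47]
step 1: x' = [316/311, 687/1244], P' = [7924/933 -1264/311; -1264/311 6387/2177]

step 0: x̄ = F·x = [4, 0]
step 0: P̄ = F·P·Fᵀ + Q = [32 14; 14 24]
step 0: y = z − H·x̄ = [5]
step 0: S = H·P̄·Hᵀ + R = [188]
step 0: K = P̄·Hᵀ·S⁻¹ = [-15/47; -31/94]
step 0: x' = x̄ + K·y = [113/47, -155/94]
step 0: P' = (I − K·H)·P̄ = [604/47 -272/47; -272/47 167/47]
step 1: x̄ = F·x = [239/94, 381/47]
step 1: P̄ = F·P·Fᵀ + Q = [616/47 882/47; 882/47 5448/47]
step 1: y = z − H·x̄ = [1575/94]
step 1: S = H·P̄·Hᵀ + R = [26124/47]
step 1: K = P̄·Hᵀ·S⁻¹ = [-85/933; -1963/4354]
step 1: x' = x̄ + K·y = [316/311, 687/1244]
step 1: P' = (I − K·H)·P̄ = [7924/933 -1264/311; -1264/311 6387/2177]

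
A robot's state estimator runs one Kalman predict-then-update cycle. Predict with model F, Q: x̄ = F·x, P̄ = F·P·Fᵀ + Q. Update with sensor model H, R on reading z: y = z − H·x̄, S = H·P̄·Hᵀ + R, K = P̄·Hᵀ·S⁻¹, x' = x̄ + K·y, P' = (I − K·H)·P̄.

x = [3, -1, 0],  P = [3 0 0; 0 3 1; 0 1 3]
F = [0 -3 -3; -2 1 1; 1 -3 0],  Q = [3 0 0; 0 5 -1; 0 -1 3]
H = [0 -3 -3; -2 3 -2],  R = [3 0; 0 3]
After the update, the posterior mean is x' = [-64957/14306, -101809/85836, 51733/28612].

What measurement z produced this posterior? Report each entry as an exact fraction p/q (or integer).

x̄ = F·x = [3, -7, 6]
P̄ = F·P·Fᵀ + Q = [75 -24 36; -24 25 -19; 36 -19 33]
S = H·P̄·Hᵀ + R = [183 102; 102 1464]
K = P̄·Hᵀ·S⁻¹ = [-631/7153 -2785/14306; -7129/42918 10433/85836; -2311/14306 -3489/28612]
x' − x̄ = [-107875/14306, 499043/85836, -119939/28612] = K·y
y = (KᵀK)⁻¹·Kᵀ·(x' − x̄) = [-5, 41]
z = y + H·x̄ = [-5, 41] + [3, -39] = [-2, 2]

z = [-2, 2]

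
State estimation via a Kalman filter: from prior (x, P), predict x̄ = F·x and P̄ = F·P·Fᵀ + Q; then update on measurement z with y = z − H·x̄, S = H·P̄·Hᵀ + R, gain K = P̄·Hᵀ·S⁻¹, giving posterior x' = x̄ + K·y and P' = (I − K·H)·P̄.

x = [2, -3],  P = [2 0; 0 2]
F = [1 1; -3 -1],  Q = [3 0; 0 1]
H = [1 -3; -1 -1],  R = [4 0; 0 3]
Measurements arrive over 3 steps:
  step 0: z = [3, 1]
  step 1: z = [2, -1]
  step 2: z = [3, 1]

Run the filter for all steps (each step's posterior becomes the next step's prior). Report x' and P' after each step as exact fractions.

step 0: x̄ = F·x = [-1, -3]
step 0: P̄ = F·P·Fᵀ + Q = [7 -8; -8 21]
step 0: y = z − H·x̄ = [-5, -3]
step 0: S = H·P̄·Hᵀ + R = [248 40; 40 15]
step 0: K = P̄·Hᵀ·S⁻¹ = [85/424 -124/265; -109/424 -48/265]
step 0: x' = x̄ + K·y = [-1269/2120, -2483/2120]
step 0: P' = (I − K·H)·P̄ = [2657/2120 319/2120; 319/2120 833/2120]
step 1: x̄ = F·x = [-469/265, 629/212]
step 1: P̄ = F·P·Fᵀ + Q = [1311/265 -252/53; -252/53 1439/106]
step 1: y = z − H·x̄ = [13431/1060, 209/1060]
step 1: S = H·P̄·Hᵀ + R = [84617/530 13923/530; 13923/530 6367/530]
step 1: K = P̄·Hᵀ·S⁻¹ = [124998/650767 -21828/50059; -166767/650767 -8704/50059]
step 1: x' = x̄ + K·y = [752269/1301534, -409121/1301534]
step 1: P' = (I − K·H)·P̄ = [763467/650767 87825/650767; 87825/650767 251631/650767]
step 2: x̄ = F·x = [13198/50059, -923843/650767]
step 2: P̄ = F·P·Fᵀ + Q = [241773/50059 -222564/50059; -222564/50059 8300551/650767]
step 2: y = z − H·x̄ = [-990802/650767, -101502/650767]
step 2: S = H·P̄·Hᵀ + R = [97811068/650767 15971940/650767; 15971940/650767 7609237/650767]
step 2: K = P̄·Hᵀ·S⁻¹ = [144372435/751674148 -81927192/187918537; -192288255/751674148 -32633044/187918537]
step 2: x' = x̄ + K·y = [14741327/375837074, -376985953/375837074]
step 2: P' = (I − K·H)·P̄ = [881717163/751674148 101409141/751674148; 101409141/751674148 290187387/751674148]

step 0: x' = [-1269/2120, -2483/2120], P' = [2657/2120 319/2120; 319/2120 833/2120]
step 1: x' = [752269/1301534, -409121/1301534], P' = [763467/650767 87825/650767; 87825/650767 251631/650767]
step 2: x' = [14741327/375837074, -376985953/375837074], P' = [881717163/751674148 101409141/751674148; 101409141/751674148 290187387/751674148]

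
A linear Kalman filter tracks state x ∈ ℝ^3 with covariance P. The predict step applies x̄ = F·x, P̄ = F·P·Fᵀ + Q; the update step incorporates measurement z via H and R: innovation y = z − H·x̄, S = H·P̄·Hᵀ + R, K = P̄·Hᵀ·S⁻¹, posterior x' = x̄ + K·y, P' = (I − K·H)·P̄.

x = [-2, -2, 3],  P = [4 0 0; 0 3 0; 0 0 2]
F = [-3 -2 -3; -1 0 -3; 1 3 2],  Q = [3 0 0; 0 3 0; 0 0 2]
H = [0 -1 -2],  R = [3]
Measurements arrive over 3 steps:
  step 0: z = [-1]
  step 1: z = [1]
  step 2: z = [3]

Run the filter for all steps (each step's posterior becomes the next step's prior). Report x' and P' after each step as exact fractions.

step 0: x' = [-65/16, -245/32, 67/16], P' = [1479/32 1731/64 -453/32; 1731/64 3151/128 -793/64; -453/32 -793/64 223/32]
step 1: x' = [-424703/35231, -223103/35231, 91785/35231], P' = [3585599/35231 1526367/35231 -795015/35231; 1526367/35231 860499/35231 -855387/70462; -795015/35231 -855387/70462 238920/35231]
step 2: x' = [63215005/15629923, 88710427/46889769, -234077263/93779538], P' = [1951811151/15629923 795742385/15629923 -417372655/15629923; 795742385/15629923 1252004143/46889769 -629716559/46889769; -417372655/15629923 -629716559/46889769 1407214321/187559076]

step 0: x̄ = F·x = [1, -7, -2]
step 0: P̄ = F·P·Fᵀ + Q = [69 30 -42; 30 25 -16; -42 -16 41]
step 0: y = z − H·x̄ = [-12]
step 0: S = H·P̄·Hᵀ + R = [128]
step 0: K = P̄·Hᵀ·S⁻¹ = [27/64; 7/128; -33/64]
step 0: x' = x̄ + K·y = [-65/16, -245/32, 67/16]
step 0: P' = (I − K·H)·P̄ = [1479/32 1731/64 -453/32; 1731/64 3151/128 -793/64; -453/32 -793/64 223/32]
step 1: x̄ = F·x = [239/16, -17/2, -597/32]
step 1: P̄ = F·P·Fᵀ + Q = [16039/32 45/4 -21581/64; 45/4 27 105/8; -21581/64 105/8 32591/128]
step 1: y = z − H·x̄ = [-717/16]
step 1: S = H·P̄·Hᵀ + R = [35231/32]
step 1: K = P̄·Hᵀ·S⁻¹ = [21221/35231; -1704/35231; -33431/70462]
step 1: x' = x̄ + K·y = [-424703/35231, -223103/35231, 91785/35231]
step 1: P' = (I − K·H)·P̄ = [3585599/35231 1526367/35231 -795015/35231; 1526367/35231 860499/35231 -855387/70462; -795015/35231 -855387/70462 238920/35231]
step 2: x̄ = F·x = [1444960/35231, 149348/35231, -910442/35231]
step 2: P̄ = F·P·Fᵀ + Q = [36842172/35231 3853470/35231 -42856395/70462; 3853470/35231 1071482/35231 -3547807/70462; -42856395/70462 -3547807/70462 13202052/35231]
step 2: y = z − H·x̄ = [-1565843/35231]
step 2: S = H·P̄·Hᵀ + R = [46889769/35231]
step 2: K = P̄·Hᵀ·S⁻¹ = [13000975/15629923; 2476325/46889769; -49260401/93779538]
step 2: x' = x̄ + K·y = [63215005/15629923, 88710427/46889769, -234077263/93779538]
step 2: P' = (I − K·H)·P̄ = [1951811151/15629923 795742385/15629923 -417372655/15629923; 795742385/15629923 1252004143/46889769 -629716559/46889769; -417372655/15629923 -629716559/46889769 1407214321/187559076]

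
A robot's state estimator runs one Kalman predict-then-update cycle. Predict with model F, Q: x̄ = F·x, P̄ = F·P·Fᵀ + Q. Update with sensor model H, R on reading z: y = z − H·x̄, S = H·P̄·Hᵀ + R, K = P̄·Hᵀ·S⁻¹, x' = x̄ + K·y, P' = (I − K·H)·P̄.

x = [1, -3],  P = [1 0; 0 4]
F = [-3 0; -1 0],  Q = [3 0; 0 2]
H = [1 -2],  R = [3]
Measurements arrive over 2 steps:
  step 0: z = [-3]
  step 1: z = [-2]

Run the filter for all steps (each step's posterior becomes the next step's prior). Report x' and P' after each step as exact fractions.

step 0: x̄ = F·x = [-3, -1]
step 0: P̄ = F·P·Fᵀ + Q = [12 3; 3 3]
step 0: y = z − H·x̄ = [-2]
step 0: S = H·P̄·Hᵀ + R = [15]
step 0: K = P̄·Hᵀ·S⁻¹ = [2/5; -1/5]
step 0: x' = x̄ + K·y = [-19/5, -3/5]
step 0: P' = (I − K·H)·P̄ = [48/5 21/5; 21/5 12/5]
step 1: x̄ = F·x = [57/5, 19/5]
step 1: P̄ = F·P·Fᵀ + Q = [447/5 144/5; 144/5 58/5]
step 1: y = z − H·x̄ = [-29/5]
step 1: S = H·P̄·Hᵀ + R = [118/5]
step 1: K = P̄·Hᵀ·S⁻¹ = [159/118; 14/59]
step 1: x' = x̄ + K·y = [423/118, 143/59]
step 1: P' = (I − K·H)·P̄ = [5493/118 1254/59; 1254/59 606/59]

step 0: x' = [-19/5, -3/5], P' = [48/5 21/5; 21/5 12/5]
step 1: x' = [423/118, 143/59], P' = [5493/118 1254/59; 1254/59 606/59]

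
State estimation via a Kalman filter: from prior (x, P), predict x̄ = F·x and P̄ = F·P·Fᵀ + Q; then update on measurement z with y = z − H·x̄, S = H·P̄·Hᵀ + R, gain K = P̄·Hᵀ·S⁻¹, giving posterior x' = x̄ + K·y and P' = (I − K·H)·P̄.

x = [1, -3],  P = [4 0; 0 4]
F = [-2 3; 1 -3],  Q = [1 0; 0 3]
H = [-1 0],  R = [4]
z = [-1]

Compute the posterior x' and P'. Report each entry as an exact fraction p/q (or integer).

x' = [3/19, 14/19]
P' = [212/57 -176/57; -176/57 515/57]

x̄ = F·x = [-11, 10]
P̄ = F·P·Fᵀ + Q = [53 -44; -44 43]
y = z − H·x̄ = [-12]
S = H·P̄·Hᵀ + R = [57]
K = P̄·Hᵀ·S⁻¹ = [-53/57; 44/57]
x' = x̄ + K·y = [3/19, 14/19]
P' = (I − K·H)·P̄ = [212/57 -176/57; -176/57 515/57]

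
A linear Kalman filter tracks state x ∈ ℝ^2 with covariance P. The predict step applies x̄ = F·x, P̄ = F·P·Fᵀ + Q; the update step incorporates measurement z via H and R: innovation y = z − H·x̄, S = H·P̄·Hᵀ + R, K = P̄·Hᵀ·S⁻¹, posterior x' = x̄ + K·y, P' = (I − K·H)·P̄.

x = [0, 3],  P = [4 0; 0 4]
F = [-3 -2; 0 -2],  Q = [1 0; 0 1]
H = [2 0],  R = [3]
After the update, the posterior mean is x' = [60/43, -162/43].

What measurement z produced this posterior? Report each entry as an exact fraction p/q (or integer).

z = [3]

x̄ = F·x = [-6, -6]
P̄ = F·P·Fᵀ + Q = [53 16; 16 17]
S = H·P̄·Hᵀ + R = [215]
K = P̄·Hᵀ·S⁻¹ = [106/215; 32/215]
x' − x̄ = [318/43, 96/43] = K·y
y = (KᵀK)⁻¹·Kᵀ·(x' − x̄) = [15]
z = y + H·x̄ = [15] + [-12] = [3]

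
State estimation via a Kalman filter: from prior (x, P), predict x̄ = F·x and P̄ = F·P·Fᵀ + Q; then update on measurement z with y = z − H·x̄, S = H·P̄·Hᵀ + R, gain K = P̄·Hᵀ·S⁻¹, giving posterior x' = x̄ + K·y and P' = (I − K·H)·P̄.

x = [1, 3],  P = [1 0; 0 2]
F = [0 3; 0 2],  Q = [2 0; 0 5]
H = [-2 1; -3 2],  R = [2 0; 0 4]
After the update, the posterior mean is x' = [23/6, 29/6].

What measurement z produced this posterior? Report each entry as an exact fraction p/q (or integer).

z = [-3, -1]

x̄ = F·x = [9, 6]
P̄ = F·P·Fᵀ + Q = [20 12; 12 13]
S = H·P̄·Hᵀ + R = [47 62; 62 92]
K = P̄·Hᵀ·S⁻¹ = [-43/60 11/120; -49/60 53/120]
x' − x̄ = [-31/6, -7/6] = K·y
y = (KᵀK)⁻¹·Kᵀ·(x' − x̄) = [9, 14]
z = y + H·x̄ = [9, 14] + [-12, -15] = [-3, -1]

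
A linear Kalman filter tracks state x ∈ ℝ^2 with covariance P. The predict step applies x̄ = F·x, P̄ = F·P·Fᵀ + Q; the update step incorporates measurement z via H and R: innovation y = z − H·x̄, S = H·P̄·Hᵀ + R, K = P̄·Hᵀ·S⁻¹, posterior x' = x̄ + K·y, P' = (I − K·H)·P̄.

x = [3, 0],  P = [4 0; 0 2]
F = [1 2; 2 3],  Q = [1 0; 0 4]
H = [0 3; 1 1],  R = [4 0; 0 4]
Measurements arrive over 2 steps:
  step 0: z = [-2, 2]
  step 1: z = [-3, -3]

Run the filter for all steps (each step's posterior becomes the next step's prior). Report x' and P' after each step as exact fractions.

step 0: x' = [888/1297, -410/1297], P' = [1984/1297 -28/1297; -28/1297 492/1297]
step 1: x' = [-14047/14259, -5190/4753], P' = [353828/270921 -2144/90307; -2144/90307 34064/90307]

step 0: x̄ = F·x = [3, 6]
step 0: P̄ = F·P·Fᵀ + Q = [13 20; 20 38]
step 0: y = z − H·x̄ = [-20, -7]
step 0: S = H·P̄·Hᵀ + R = [346 174; 174 95]
step 0: K = P̄·Hᵀ·S⁻¹ = [-21/1297 489/1297; 369/1297 116/1297]
step 0: x' = x̄ + K·y = [888/1297, -410/1297]
step 0: P' = (I − K·H)·P̄ = [1984/1297 -28/1297; -28/1297 492/1297]
step 1: x̄ = F·x = [68/1297, 546/1297]
step 1: P̄ = F·P·Fᵀ + Q = [5137/1297 6724/1297; 6724/1297 17216/1297]
step 1: y = z − H·x̄ = [-5529/1297, -4505/1297]
step 1: S = H·P̄·Hᵀ + R = [160132/1297 71820/1297; 71820/1297 40989/1297]
step 1: K = P̄·Hᵀ·S⁻¹ = [-1608/90307 653/2037; 25548/90307 60/679]
step 1: x' = x̄ + K·y = [-14047/14259, -5190/4753]
step 1: P' = (I − K·H)·P̄ = [353828/270921 -2144/90307; -2144/90307 34064/90307]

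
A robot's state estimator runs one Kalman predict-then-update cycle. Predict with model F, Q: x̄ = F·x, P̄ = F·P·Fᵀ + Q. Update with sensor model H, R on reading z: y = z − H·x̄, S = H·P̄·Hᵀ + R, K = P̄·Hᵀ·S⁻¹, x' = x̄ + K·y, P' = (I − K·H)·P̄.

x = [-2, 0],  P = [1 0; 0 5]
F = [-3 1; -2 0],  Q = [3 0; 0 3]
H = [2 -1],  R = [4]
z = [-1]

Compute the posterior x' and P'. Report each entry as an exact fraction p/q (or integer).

x̄ = F·x = [6, 4]
P̄ = F·P·Fᵀ + Q = [17 6; 6 7]
y = z − H·x̄ = [-9]
S = H·P̄·Hᵀ + R = [55]
K = P̄·Hᵀ·S⁻¹ = [28/55; 1/11]
x' = x̄ + K·y = [78/55, 35/11]
P' = (I − K·H)·P̄ = [151/55 38/11; 38/11 72/11]

x' = [78/55, 35/11]
P' = [151/55 38/11; 38/11 72/11]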